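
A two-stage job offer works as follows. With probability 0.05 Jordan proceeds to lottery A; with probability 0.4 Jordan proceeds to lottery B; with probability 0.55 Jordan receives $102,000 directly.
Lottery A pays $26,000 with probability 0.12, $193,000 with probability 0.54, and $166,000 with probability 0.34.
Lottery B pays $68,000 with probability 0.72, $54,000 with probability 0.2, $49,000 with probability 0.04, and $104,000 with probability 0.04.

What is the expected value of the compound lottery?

$90,641

EV(A) = 0.12 × 26000 + 0.54 × 193000 + 0.34 × 166000 = 3120 + 104220 + 56440 = 163780
EV(B) = 0.72 × 68000 + 0.2 × 54000 + 0.04 × 49000 + 0.04 × 104000 = 48960 + 10800 + 1960 + 4160 = 65880
Branch C: 102000 (certain)
Overall = 0.05 × 163780 + 0.4 × 65880 + 0.55 × 102000 = 8189 + 26352 + 56100 = 90641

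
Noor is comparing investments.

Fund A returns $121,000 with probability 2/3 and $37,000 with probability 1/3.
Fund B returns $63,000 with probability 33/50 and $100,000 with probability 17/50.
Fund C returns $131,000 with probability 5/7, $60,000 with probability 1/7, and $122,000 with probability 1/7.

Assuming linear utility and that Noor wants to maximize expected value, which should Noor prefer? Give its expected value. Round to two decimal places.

Fund A = 2/3 × 121000 + 1/3 × 37000 = 80666.6667 + 12333.3333 = 93000
Fund B = 33/50 × 63000 + 17/50 × 100000 = 41580 + 34000 = 75580
Fund C = 5/7 × 131000 + 1/7 × 60000 + 1/7 × 122000 = 93571.4286 + 8571.4286 + 17428.5714 = 119571.4286

Fund C ($119,571.43)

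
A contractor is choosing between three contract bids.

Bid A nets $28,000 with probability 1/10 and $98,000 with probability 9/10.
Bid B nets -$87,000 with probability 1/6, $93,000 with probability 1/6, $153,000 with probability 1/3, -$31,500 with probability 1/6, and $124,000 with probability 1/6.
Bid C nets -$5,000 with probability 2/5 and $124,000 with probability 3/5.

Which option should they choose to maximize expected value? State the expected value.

Bid A = 1/10 × 28000 + 9/10 × 98000 = 2800 + 88200 = 91000
Bid B = 1/6 × (-87000) + 1/6 × 93000 + 1/3 × 153000 + 1/6 × (-31500) + 1/6 × 124000 = -14500 + 15500 + 51000 − 5250 + 20666.6667 = 67416.6667
Bid C = 2/5 × (-5000) + 3/5 × 124000 = -2000 + 74400 = 72400

Bid A ($91,000)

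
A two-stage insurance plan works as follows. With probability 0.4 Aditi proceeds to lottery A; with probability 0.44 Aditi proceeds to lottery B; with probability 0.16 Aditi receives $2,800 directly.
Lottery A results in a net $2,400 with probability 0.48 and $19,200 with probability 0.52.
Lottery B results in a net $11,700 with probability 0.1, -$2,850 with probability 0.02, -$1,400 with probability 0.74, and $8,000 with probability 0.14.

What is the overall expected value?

$5,429.08

EV(A) = 0.48 × 2400 + 0.52 × 19200 = 1152 + 9984 = 11136
EV(B) = 0.1 × 11700 + 0.02 × (-2850) + 0.74 × (-1400) + 0.14 × 8000 = 1170 − 57 − 1036 + 1120 = 1197
Branch C: 2800 (certain)
Overall = 0.4 × 11136 + 0.44 × 1197 + 0.16 × 2800 = 4454.4 + 526.68 + 448 = 5429.08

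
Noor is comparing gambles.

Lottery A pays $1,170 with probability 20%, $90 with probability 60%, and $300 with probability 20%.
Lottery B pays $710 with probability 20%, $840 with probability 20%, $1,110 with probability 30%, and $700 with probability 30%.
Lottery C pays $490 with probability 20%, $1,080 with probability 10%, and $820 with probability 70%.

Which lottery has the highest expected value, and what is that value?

Lottery A = 0.2 × 1170 + 0.6 × 90 + 0.2 × 300 = 234 + 54 + 60 = 348
Lottery B = 0.2 × 710 + 0.2 × 840 + 0.3 × 1110 + 0.3 × 700 = 142 + 168 + 333 + 210 = 853
Lottery C = 0.2 × 490 + 0.1 × 1080 + 0.7 × 820 = 98 + 108 + 574 = 780

Lottery B ($853)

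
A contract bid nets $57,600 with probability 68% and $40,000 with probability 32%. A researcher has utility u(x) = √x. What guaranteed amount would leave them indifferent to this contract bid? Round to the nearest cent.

E[u] = 0.68·√57600 + 0.32·√40000 = 0.68·240 + 0.32·200 = 227.2
CE = (227.2)² = 51619.84

$51,619.84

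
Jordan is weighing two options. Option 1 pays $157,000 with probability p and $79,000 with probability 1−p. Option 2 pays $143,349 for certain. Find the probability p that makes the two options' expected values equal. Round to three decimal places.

p·157000 + (1−p)·79000 = 143349
78000p + 79000 = 143349
p = (143349 − 79000) / 78000

p = 0.825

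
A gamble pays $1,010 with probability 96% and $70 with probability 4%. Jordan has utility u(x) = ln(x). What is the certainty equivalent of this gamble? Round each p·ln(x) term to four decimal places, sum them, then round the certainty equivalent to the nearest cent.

$907.69

E[u] = 0.96·ln(1010) + 0.04·ln(70) = 6.6410 + 0.1699 = 6.8109
CE = e^6.8109 ≈ 907.69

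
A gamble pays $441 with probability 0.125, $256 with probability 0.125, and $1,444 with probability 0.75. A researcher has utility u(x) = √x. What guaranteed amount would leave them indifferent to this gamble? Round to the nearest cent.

$1,097.27

E[u] = 0.125·√441 + 0.125·√256 + 0.75·√1444 = 0.125·21 + 0.125·16 + 0.75·38 = 33.125
CE = (33.125)² = 1097.265625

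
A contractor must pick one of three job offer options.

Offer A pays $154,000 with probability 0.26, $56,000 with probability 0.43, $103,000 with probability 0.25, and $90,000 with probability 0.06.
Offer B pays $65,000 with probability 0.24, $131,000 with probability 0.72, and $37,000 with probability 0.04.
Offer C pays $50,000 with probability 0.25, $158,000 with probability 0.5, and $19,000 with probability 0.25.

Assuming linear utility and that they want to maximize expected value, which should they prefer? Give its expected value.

Offer B ($111,400)

Offer A = 0.26 × 154000 + 0.43 × 56000 + 0.25 × 103000 + 0.06 × 90000 = 40040 + 24080 + 25750 + 5400 = 95270
Offer B = 0.24 × 65000 + 0.72 × 131000 + 0.04 × 37000 = 15600 + 94320 + 1480 = 111400
Offer C = 0.25 × 50000 + 0.5 × 158000 + 0.25 × 19000 = 12500 + 79000 + 4750 = 96250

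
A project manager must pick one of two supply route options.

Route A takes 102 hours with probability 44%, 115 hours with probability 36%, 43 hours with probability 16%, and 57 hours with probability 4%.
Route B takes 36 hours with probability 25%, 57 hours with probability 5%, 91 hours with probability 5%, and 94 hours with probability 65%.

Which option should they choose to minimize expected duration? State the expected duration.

Route B (77.5 hours)

Route A = 0.44 × 102 + 0.36 × 115 + 0.16 × 43 + 0.04 × 57 = 44.88 + 41.4 + 6.88 + 2.28 = 95.44
Route B = 0.25 × 36 + 0.05 × 57 + 0.05 × 91 + 0.65 × 94 = 9 + 2.85 + 4.55 + 61.1 = 77.5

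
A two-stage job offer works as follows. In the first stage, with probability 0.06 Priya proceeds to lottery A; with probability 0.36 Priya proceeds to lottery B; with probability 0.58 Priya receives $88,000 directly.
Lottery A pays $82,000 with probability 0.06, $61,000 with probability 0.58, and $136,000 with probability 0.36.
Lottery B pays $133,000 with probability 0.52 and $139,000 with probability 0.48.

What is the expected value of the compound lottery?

EV(A) = 0.06 × 82000 + 0.58 × 61000 + 0.36 × 136000 = 4920 + 35380 + 48960 = 89260
EV(B) = 0.52 × 133000 + 0.48 × 139000 = 69160 + 66720 = 135880
Branch C: 88000 (certain)
Overall = 0.06 × 89260 + 0.36 × 135880 + 0.58 × 88000 = 5355.6 + 48916.8 + 51040 = 105312.4

$105,312.40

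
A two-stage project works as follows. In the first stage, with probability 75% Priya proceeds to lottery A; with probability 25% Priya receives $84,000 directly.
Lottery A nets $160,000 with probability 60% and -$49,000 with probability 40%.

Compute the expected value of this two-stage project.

$78,300

EV(A) = 0.6 × 160000 + 0.4 × (-49000) = 96000 − 19600 = 76400
Branch B: 84000 (certain)
Overall = 0.75 × 76400 + 0.25 × 84000 = 57300 + 21000 = 78300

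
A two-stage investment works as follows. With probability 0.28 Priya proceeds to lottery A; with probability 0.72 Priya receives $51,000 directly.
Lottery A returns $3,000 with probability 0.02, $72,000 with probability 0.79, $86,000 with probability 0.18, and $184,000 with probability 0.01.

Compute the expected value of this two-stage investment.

EV(A) = 0.02 × 3000 + 0.79 × 72000 + 0.18 × 86000 + 0.01 × 184000 = 60 + 56880 + 15480 + 1840 = 74260
Branch B: 51000 (certain)
Overall = 0.28 × 74260 + 0.72 × 51000 = 20792.8 + 36720 = 57512.8

$57,512.80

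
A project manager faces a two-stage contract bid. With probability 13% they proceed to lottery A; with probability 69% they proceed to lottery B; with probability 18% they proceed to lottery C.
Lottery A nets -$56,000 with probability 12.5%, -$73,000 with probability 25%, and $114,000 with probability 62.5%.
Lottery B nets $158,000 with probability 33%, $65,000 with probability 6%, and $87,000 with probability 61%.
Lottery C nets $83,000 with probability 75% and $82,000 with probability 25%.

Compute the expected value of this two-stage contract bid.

EV(A) = 0.125 × (-56000) + 0.25 × (-73000) + 0.625 × 114000 = -7000 − 18250 + 71250 = 46000
EV(B) = 0.33 × 158000 + 0.06 × 65000 + 0.61 × 87000 = 52140 + 3900 + 53070 = 109110
EV(C) = 0.75 × 83000 + 0.25 × 82000 = 62250 + 20500 = 82750
Overall = 0.13 × 46000 + 0.69 × 109110 + 0.18 × 82750 = 5980 + 75285.9 + 14895 = 96160.9

$96,160.90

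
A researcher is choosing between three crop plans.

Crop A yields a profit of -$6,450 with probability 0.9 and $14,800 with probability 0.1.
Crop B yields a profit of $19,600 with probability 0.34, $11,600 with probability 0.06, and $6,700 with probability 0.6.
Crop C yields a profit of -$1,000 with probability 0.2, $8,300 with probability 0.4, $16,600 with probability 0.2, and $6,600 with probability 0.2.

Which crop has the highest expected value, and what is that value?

Crop B ($11,380)

Crop A = 0.9 × (-6450) + 0.1 × 14800 = -5805 + 1480 = -4325
Crop B = 0.34 × 19600 + 0.06 × 11600 + 0.6 × 6700 = 6664 + 696 + 4020 = 11380
Crop C = 0.2 × (-1000) + 0.4 × 8300 + 0.2 × 16600 + 0.2 × 6600 = -200 + 3320 + 3320 + 1320 = 7760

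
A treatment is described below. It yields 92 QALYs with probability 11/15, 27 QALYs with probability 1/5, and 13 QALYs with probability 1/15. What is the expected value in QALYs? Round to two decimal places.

EV = 11/15 × 92 + 1/5 × 27 + 1/15 × 13 = 67.4667 + 5.4 + 0.8667 = 73.7333

73.73 QALYs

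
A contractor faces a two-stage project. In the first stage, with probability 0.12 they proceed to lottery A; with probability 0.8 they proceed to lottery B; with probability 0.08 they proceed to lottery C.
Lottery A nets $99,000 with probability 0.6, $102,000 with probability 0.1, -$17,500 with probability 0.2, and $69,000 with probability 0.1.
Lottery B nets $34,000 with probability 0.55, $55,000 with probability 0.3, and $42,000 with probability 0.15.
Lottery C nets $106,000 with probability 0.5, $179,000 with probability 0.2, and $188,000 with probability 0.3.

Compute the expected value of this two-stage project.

EV(A) = 0.6 × 99000 + 0.1 × 102000 + 0.2 × (-17500) + 0.1 × 69000 = 59400 + 10200 − 3500 + 6900 = 73000
EV(B) = 0.55 × 34000 + 0.3 × 55000 + 0.15 × 42000 = 18700 + 16500 + 6300 = 41500
EV(C) = 0.5 × 106000 + 0.2 × 179000 + 0.3 × 188000 = 53000 + 35800 + 56400 = 145200
Overall = 0.12 × 73000 + 0.8 × 41500 + 0.08 × 145200 = 8760 + 33200 + 11616 = 53576

$53,576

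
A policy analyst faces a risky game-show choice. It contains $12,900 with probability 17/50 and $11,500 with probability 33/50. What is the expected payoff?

EV = 17/50 × 12900 + 33/50 × 11500 = 4386 + 7590 = 11976

$11,976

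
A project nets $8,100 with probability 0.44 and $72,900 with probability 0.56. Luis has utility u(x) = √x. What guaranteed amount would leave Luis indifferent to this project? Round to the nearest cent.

E[u] = 0.44·√8100 + 0.56·√72900 = 0.44·90 + 0.56·270 = 190.8
CE = (190.8)² = 36404.64

$36,404.64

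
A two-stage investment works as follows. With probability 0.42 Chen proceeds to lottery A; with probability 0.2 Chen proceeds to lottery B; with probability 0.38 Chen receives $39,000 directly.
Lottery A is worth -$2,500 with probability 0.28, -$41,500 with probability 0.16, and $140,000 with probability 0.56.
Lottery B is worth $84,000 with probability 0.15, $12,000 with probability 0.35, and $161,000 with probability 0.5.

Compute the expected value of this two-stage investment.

EV(A) = 0.28 × (-2500) + 0.16 × (-41500) + 0.56 × 140000 = -700 − 6640 + 78400 = 71060
EV(B) = 0.15 × 84000 + 0.35 × 12000 + 0.5 × 161000 = 12600 + 4200 + 80500 = 97300
Branch C: 39000 (certain)
Overall = 0.42 × 71060 + 0.2 × 97300 + 0.38 × 39000 = 29845.2 + 19460 + 14820 = 64125.2

$64,125.20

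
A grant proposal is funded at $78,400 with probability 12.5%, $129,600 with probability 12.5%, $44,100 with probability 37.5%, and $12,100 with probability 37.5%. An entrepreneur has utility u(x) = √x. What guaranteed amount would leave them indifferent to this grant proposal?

E[u] = 0.125·√78400 + 0.125·√129600 + 0.375·√44100 + 0.375·√12100 = 0.125·280 + 0.125·360 + 0.375·210 + 0.375·110 = 200
CE = (200)² = 40000

$40,000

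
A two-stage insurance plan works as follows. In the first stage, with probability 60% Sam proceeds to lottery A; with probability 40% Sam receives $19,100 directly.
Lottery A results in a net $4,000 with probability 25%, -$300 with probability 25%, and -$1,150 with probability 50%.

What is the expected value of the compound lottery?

$7,850

EV(A) = 0.25 × 4000 + 0.25 × (-300) + 0.5 × (-1150) = 1000 − 75 − 575 = 350
Branch B: 19100 (certain)
Overall = 0.6 × 350 + 0.4 × 19100 = 210 + 7640 = 7850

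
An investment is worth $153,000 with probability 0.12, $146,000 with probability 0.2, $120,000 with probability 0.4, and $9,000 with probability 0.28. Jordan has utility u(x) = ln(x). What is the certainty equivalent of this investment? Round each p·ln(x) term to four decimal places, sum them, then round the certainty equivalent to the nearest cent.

$62,218.02

E[u] = 0.12·ln(153000) + 0.2·ln(146000) + 0.4·ln(120000) + 0.28·ln(9000) = 1.4326 + 2.3783 + 4.6781 + 2.5494 = 11.0384
CE = e^11.0384 ≈ 62218.02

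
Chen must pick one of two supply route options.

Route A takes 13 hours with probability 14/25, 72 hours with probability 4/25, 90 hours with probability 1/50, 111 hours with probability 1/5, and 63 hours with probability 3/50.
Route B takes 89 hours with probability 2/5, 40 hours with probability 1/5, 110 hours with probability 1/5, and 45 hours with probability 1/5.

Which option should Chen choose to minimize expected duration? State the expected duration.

Route A = 14/25 × 13 + 4/25 × 72 + 1/50 × 90 + 1/5 × 111 + 3/50 × 63 = 7.28 + 11.52 + 1.8 + 22.2 + 3.78 = 46.58
Route B = 2/5 × 89 + 1/5 × 40 + 1/5 × 110 + 1/5 × 45 = 35.6 + 8 + 22 + 9 = 74.6

Route A (46.58 hours)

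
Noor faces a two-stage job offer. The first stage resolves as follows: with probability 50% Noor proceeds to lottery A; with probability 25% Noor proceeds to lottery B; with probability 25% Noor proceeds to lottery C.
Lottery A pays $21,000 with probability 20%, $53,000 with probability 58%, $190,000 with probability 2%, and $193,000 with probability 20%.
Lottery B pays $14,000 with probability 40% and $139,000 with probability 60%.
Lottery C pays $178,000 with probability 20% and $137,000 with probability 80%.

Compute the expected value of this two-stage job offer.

EV(A) = 0.2 × 21000 + 0.58 × 53000 + 0.02 × 190000 + 0.2 × 193000 = 4200 + 30740 + 3800 + 38600 = 77340
EV(B) = 0.4 × 14000 + 0.6 × 139000 = 5600 + 83400 = 89000
EV(C) = 0.2 × 178000 + 0.8 × 137000 = 35600 + 109600 = 145200
Overall = 0.5 × 77340 + 0.25 × 89000 + 0.25 × 145200 = 38670 + 22250 + 36300 = 97220

$97,220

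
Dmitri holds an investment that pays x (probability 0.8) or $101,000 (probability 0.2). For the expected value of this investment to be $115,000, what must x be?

x = $118,500

0.8·x + 0.2·101000 = 115000
0.8·x = 115000 − 20200 = 94800
x = 94800 / 0.8 = 118500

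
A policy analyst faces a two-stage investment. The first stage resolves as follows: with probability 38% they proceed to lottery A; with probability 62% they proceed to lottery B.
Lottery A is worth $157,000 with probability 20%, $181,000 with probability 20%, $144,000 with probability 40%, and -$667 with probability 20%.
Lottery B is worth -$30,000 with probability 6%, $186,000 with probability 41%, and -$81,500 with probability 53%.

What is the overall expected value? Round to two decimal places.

EV(A) = 0.2 × 157000 + 0.2 × 181000 + 0.4 × 144000 + 0.2 × (-667) = 31400 + 36200 + 57600 − 133.4 = 125066.6
EV(B) = 0.06 × (-30000) + 0.41 × 186000 + 0.53 × (-81500) = -1800 + 76260 − 43195 = 31265
Overall = 0.38 × 125066.6 + 0.62 × 31265 = 47525.308 + 19384.3 = 66909.608

$66,909.61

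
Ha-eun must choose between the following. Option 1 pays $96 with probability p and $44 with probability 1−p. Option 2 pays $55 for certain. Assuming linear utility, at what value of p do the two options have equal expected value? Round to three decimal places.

p·96 + (1−p)·44 = 55
52p + 44 = 55
p = (55 − 44) / 52

p = 0.212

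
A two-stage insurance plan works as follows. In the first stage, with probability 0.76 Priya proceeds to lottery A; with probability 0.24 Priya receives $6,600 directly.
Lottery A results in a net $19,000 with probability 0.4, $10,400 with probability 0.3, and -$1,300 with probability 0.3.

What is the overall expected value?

$9,434.80

EV(A) = 0.4 × 19000 + 0.3 × 10400 + 0.3 × (-1300) = 7600 + 3120 − 390 = 10330
Branch B: 6600 (certain)
Overall = 0.76 × 10330 + 0.24 × 6600 = 7850.8 + 1584 = 9434.8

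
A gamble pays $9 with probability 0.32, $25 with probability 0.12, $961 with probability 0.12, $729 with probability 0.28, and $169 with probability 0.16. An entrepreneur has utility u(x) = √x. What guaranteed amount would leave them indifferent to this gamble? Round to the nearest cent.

$222.61

E[u] = 0.32·√9 + 0.12·√25 + 0.12·√961 + 0.28·√729 + 0.16·√169 = 0.32·3 + 0.12·5 + 0.12·31 + 0.28·27 + 0.16·13 = 14.92
CE = (14.92)² = 222.6064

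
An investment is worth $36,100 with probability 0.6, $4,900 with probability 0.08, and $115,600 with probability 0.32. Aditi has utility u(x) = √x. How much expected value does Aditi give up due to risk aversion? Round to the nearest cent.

E[u] = 0.6·√36100 + 0.08·√4900 + 0.32·√115600 = 0.6·190 + 0.08·70 + 0.32·340 = 228.4
CE = (228.4)² = 52166.56
Risk premium = EV − CE = 59044 − 52166.56 = 6877.44

$6,877.44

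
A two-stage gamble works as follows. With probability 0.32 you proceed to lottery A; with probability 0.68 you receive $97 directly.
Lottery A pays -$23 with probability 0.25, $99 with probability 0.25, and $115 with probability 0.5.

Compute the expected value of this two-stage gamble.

$90.44

EV(A) = 0.25 × (-23) + 0.25 × 99 + 0.5 × 115 = -5.75 + 24.75 + 57.5 = 76.5
Branch B: 97 (certain)
Overall = 0.32 × 76.5 + 0.68 × 97 = 24.48 + 65.96 = 90.44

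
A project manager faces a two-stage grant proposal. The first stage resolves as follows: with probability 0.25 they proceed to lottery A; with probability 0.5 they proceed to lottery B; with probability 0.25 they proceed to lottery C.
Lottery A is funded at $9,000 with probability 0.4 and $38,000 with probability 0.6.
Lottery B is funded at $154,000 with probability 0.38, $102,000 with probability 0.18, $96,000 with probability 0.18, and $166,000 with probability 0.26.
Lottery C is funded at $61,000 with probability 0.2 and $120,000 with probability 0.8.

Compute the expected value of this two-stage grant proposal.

$102,310

EV(A) = 0.4 × 9000 + 0.6 × 38000 = 3600 + 22800 = 26400
EV(B) = 0.38 × 154000 + 0.18 × 102000 + 0.18 × 96000 + 0.26 × 166000 = 58520 + 18360 + 17280 + 43160 = 137320
EV(C) = 0.2 × 61000 + 0.8 × 120000 = 12200 + 96000 = 108200
Overall = 0.25 × 26400 + 0.5 × 137320 + 0.25 × 108200 = 6600 + 68660 + 27050 = 102310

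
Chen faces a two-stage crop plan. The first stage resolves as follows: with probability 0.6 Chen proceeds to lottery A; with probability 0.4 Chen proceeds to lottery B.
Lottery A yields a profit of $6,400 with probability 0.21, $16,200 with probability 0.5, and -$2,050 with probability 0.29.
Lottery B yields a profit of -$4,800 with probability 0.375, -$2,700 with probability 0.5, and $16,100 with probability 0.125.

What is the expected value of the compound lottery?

EV(A) = 0.21 × 6400 + 0.5 × 16200 + 0.29 × (-2050) = 1344 + 8100 − 594.5 = 8849.5
EV(B) = 0.375 × (-4800) + 0.5 × (-2700) + 0.125 × 16100 = -1800 − 1350 + 2012.5 = -1137.5
Overall = 0.6 × 8849.5 + 0.4 × (-1137.5) = 5309.7 − 455 = 4854.7

$4,854.70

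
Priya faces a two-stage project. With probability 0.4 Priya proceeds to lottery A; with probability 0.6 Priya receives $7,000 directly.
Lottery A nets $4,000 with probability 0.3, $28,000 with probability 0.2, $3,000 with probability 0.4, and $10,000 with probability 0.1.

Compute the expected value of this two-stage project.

EV(A) = 0.3 × 4000 + 0.2 × 28000 + 0.4 × 3000 + 0.1 × 10000 = 1200 + 5600 + 1200 + 1000 = 9000
Branch B: 7000 (certain)
Overall = 0.4 × 9000 + 0.6 × 7000 = 3600 + 4200 = 7800

$7,800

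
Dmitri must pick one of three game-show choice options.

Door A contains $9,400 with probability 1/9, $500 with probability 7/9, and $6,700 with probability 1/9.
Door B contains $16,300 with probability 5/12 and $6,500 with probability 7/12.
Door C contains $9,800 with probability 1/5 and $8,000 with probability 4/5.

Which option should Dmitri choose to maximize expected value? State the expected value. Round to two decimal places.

Door B ($10,583.33)

Door A = 1/9 × 9400 + 7/9 × 500 + 1/9 × 6700 = 1044.4444 + 388.8889 + 744.4444 = 2177.7778
Door B = 5/12 × 16300 + 7/12 × 6500 = 6791.6667 + 3791.6667 = 10583.3333
Door C = 1/5 × 9800 + 4/5 × 8000 = 1960 + 6400 = 8360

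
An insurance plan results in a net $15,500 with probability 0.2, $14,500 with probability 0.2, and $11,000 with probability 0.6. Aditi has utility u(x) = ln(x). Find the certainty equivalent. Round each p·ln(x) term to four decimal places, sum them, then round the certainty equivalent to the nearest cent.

$12,450.30

E[u] = 0.2·ln(15500) + 0.2·ln(14500) + 0.6·ln(11000) = 1.9297 + 1.9164 + 5.5834 = 9.4295
CE = e^9.4295 ≈ 12450.30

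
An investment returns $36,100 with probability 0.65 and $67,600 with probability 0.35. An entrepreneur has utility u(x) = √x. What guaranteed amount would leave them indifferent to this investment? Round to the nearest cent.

$46,010.25

E[u] = 0.65·√36100 + 0.35·√67600 = 0.65·190 + 0.35·260 = 214.5
CE = (214.5)² = 46010.25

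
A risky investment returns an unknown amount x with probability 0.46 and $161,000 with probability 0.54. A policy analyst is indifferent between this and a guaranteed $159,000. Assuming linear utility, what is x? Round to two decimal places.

0.46·x + 0.54·161000 = 159000
0.46·x = 159000 − 86940 = 72060
x = 72060 / 0.46 = 156652.1739

x = $156,652.17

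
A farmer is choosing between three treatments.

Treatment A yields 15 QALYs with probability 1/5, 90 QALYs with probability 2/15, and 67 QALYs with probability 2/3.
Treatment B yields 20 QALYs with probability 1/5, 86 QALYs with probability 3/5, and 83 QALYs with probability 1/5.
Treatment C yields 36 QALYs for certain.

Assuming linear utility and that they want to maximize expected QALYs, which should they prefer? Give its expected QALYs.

Treatment B (72.2 QALYs)

Treatment A = 1/5 × 15 + 2/15 × 90 + 2/3 × 67 = 3 + 12 + 44.6667 = 59.6667
Treatment B = 1/5 × 20 + 3/5 × 86 + 1/5 × 83 = 4 + 51.6 + 16.6 = 72.2
Treatment C: 36 (certain)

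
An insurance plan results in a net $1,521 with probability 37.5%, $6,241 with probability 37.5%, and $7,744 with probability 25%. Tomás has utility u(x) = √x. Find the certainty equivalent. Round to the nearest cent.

$4,389.06

E[u] = 0.375·√1521 + 0.375·√6241 + 0.25·√7744 = 0.375·39 + 0.375·79 + 0.25·88 = 66.25
CE = (66.25)² = 4389.0625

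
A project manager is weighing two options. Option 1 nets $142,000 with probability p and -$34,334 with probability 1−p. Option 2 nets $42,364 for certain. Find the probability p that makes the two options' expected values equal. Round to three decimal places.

p = 0.435

p·142000 + (1−p)·(-34334) = 42364
176334p − 34334 = 42364
p = (42364 + 34334) / 176334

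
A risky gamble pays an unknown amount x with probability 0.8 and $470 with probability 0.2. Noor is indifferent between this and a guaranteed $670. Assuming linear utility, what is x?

x = $720

0.8·x + 0.2·470 = 670
0.8·x = 670 − 94 = 576
x = 576 / 0.8 = 720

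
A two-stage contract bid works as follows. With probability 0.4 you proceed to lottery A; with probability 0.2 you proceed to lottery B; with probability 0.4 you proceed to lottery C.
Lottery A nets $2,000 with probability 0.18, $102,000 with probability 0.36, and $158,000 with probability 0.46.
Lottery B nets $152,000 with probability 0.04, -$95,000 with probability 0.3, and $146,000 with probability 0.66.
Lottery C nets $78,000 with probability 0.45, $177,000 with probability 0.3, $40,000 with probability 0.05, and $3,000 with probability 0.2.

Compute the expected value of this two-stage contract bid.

$95,012

EV(A) = 0.18 × 2000 + 0.36 × 102000 + 0.46 × 158000 = 360 + 36720 + 72680 = 109760
EV(B) = 0.04 × 152000 + 0.3 × (-95000) + 0.66 × 146000 = 6080 − 28500 + 96360 = 73940
EV(C) = 0.45 × 78000 + 0.3 × 177000 + 0.05 × 40000 + 0.2 × 3000 = 35100 + 53100 + 2000 + 600 = 90800
Overall = 0.4 × 109760 + 0.2 × 73940 + 0.4 × 90800 = 43904 + 14788 + 36320 = 95012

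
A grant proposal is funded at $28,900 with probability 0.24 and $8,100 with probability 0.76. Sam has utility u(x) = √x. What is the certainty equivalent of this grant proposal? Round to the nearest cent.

$11,924.64

E[u] = 0.24·√28900 + 0.76·√8100 = 0.24·170 + 0.76·90 = 109.2
CE = (109.2)² = 11924.64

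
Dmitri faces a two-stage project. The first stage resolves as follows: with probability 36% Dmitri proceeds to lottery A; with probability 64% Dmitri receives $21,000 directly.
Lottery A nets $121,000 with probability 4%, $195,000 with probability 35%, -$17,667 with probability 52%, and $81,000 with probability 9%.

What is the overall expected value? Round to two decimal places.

$39,069.54

EV(A) = 0.04 × 121000 + 0.35 × 195000 + 0.52 × (-17667) + 0.09 × 81000 = 4840 + 68250 − 9186.84 + 7290 = 71193.16
Branch B: 21000 (certain)
Overall = 0.36 × 71193.16 + 0.64 × 21000 = 25629.5376 + 13440 = 39069.5376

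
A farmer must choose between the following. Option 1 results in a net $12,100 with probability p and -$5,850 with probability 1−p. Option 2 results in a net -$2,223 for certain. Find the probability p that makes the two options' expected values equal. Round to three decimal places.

p·12100 + (1−p)·(-5850) = -2223
17950p − 5850 = -2223
p = (-2223 + 5850) / 17950

p = 0.202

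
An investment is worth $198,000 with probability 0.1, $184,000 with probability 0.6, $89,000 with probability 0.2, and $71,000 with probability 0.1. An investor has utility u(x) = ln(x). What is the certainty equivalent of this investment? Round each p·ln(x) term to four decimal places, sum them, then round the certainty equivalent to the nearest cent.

$145,728.42

E[u] = 0.1·ln(198000) + 0.6·ln(184000) + 0.2·ln(89000) + 0.1·ln(71000) = 1.2196 + 7.2736 + 2.2793 + 1.1170 = 11.8895
CE = e^11.8895 ≈ 145728.42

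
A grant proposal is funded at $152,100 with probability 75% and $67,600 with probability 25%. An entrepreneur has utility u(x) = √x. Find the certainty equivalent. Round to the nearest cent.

E[u] = 0.75·√152100 + 0.25·√67600 = 0.75·390 + 0.25·260 = 357.5
CE = (357.5)² = 127806.25

$127,806.25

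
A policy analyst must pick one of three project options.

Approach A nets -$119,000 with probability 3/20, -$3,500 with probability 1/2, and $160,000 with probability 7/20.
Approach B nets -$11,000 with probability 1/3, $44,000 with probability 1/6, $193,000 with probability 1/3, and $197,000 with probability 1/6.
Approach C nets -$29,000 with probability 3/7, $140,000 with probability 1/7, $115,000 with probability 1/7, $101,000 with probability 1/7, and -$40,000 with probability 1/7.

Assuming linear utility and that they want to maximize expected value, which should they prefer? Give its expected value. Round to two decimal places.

Approach B ($100,833.33)

Approach A = 3/20 × (-119000) + 1/2 × (-3500) + 7/20 × 160000 = -17850 − 1750 + 56000 = 36400
Approach B = 1/3 × (-11000) + 1/6 × 44000 + 1/3 × 193000 + 1/6 × 197000 = -3666.6667 + 7333.3333 + 64333.3333 + 32833.3333 = 100833.3333
Approach C = 3/7 × (-29000) + 1/7 × 140000 + 1/7 × 115000 + 1/7 × 101000 + 1/7 × (-40000) = -12428.5714 + 20000 + 16428.5714 + 14428.5714 − 5714.2857 = 32714.2857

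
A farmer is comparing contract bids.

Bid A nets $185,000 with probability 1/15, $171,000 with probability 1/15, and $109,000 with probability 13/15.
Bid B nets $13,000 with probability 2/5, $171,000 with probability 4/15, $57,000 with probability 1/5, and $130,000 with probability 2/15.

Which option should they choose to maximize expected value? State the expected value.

Bid A = 1/15 × 185000 + 1/15 × 171000 + 13/15 × 109000 = 12333.3333 + 11400 + 94466.6667 = 118200
Bid B = 2/5 × 13000 + 4/15 × 171000 + 1/5 × 57000 + 2/15 × 130000 = 5200 + 45600 + 11400 + 17333.3333 = 79533.3333

Bid A ($118,200)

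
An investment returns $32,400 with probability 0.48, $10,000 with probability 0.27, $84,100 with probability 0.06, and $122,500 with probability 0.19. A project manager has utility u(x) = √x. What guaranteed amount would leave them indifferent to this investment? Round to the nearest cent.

E[u] = 0.48·√32400 + 0.27·√10000 + 0.06·√84100 + 0.19·√122500 = 0.48·180 + 0.27·100 + 0.06·290 + 0.19·350 = 197.3
CE = (197.3)² = 38927.29

$38,927.29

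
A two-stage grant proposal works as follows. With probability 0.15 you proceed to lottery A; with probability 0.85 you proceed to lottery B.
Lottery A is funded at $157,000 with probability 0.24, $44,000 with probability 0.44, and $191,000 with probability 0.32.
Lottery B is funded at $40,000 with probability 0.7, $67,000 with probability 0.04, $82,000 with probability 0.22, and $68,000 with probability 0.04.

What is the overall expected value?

$61,448

EV(A) = 0.24 × 157000 + 0.44 × 44000 + 0.32 × 191000 = 37680 + 19360 + 61120 = 118160
EV(B) = 0.7 × 40000 + 0.04 × 67000 + 0.22 × 82000 + 0.04 × 68000 = 28000 + 2680 + 18040 + 2720 = 51440
Overall = 0.15 × 118160 + 0.85 × 51440 = 17724 + 43724 = 61448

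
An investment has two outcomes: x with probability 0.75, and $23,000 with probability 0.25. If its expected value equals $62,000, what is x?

0.75·x + 0.25·23000 = 62000
0.75·x = 62000 − 5750 = 56250
x = 56250 / 0.75 = 75000

x = $75,000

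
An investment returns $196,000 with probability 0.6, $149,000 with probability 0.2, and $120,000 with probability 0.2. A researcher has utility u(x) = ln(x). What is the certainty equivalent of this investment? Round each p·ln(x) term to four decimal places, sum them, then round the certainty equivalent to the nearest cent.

E[u] = 0.6·ln(196000) + 0.2·ln(149000) + 0.2·ln(120000) = 7.3115 + 2.3823 + 2.3390 = 12.0328
CE = e^12.0328 ≈ 168181.66

$168,181.66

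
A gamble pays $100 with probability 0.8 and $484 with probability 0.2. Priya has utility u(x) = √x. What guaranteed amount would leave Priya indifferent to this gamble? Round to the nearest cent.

E[u] = 0.8·√100 + 0.2·√484 = 0.8·10 + 0.2·22 = 12.4
CE = (12.4)² = 153.76

$153.76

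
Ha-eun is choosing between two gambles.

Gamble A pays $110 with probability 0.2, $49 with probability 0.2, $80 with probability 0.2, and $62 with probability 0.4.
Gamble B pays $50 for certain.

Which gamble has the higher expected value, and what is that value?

Gamble A = 0.2 × 110 + 0.2 × 49 + 0.2 × 80 + 0.4 × 62 = 22 + 9.8 + 16 + 24.8 = 72.6
Gamble B: 50 (certain)

Gamble A ($72.60)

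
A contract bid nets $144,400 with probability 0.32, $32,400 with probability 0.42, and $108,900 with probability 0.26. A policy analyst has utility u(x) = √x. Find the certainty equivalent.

E[u] = 0.32·√144400 + 0.42·√32400 + 0.26·√108900 = 0.32·380 + 0.42·180 + 0.26·330 = 283
CE = (283)² = 80089

$80,089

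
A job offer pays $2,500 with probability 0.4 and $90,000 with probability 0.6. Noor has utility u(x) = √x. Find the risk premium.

E[u] = 0.4·√2500 + 0.6·√90000 = 0.4·50 + 0.6·300 = 200
CE = (200)² = 40000
Risk premium = EV − CE = 55000 − 40000 = 15000

$15,000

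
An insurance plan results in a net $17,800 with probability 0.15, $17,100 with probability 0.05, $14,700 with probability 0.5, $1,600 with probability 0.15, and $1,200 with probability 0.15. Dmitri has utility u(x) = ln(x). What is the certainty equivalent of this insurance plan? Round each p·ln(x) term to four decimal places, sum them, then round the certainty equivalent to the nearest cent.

E[u] = 0.15·ln(17800) + 0.05·ln(17100) + 0.5·ln(14700) + 0.15·ln(1600) + 0.15·ln(1200) = 1.4680 + 0.4873 + 4.7978 + 1.1067 + 1.0635 = 8.9233
CE = e^8.9233 ≈ 7504.81

$7,504.81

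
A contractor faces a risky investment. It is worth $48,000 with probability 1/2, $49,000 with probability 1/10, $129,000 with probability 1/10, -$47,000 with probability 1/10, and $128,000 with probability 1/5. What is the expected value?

EV = 1/2 × 48000 + 1/10 × 49000 + 1/10 × 129000 + 1/10 × (-47000) + 1/5 × 128000 = 24000 + 4900 + 12900 − 4700 + 25600 = 62700

$62,700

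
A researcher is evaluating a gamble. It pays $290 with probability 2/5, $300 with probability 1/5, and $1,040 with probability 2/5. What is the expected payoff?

EV = 2/5 × 290 + 1/5 × 300 + 2/5 × 1040 = 116 + 60 + 416 = 592

$592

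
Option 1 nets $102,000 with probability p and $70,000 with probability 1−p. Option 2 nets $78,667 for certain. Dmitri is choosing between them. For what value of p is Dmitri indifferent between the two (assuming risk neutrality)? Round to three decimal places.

p = 0.271

p·102000 + (1−p)·70000 = 78667
32000p + 70000 = 78667
p = (78667 − 70000) / 32000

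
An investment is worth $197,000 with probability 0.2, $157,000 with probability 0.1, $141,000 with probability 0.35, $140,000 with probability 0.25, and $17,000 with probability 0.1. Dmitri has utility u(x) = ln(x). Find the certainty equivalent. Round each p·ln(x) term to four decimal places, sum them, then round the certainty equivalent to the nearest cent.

$123,105.87

E[u] = 0.2·ln(197000) + 0.1·ln(157000) + 0.35·ln(141000) + 0.25·ln(140000) + 0.1·ln(17000) = 2.4382 + 1.1964 + 4.1498 + 2.9623 + 0.9741 = 11.7208
CE = e^11.7208 ≈ 123105.87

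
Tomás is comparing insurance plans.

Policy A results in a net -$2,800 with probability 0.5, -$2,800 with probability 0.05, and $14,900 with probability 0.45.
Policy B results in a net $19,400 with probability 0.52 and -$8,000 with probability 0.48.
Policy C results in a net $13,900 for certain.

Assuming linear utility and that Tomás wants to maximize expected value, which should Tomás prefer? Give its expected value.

Policy A = 0.5 × (-2800) + 0.05 × (-2800) + 0.45 × 14900 = -1400 − 140 + 6705 = 5165
Policy B = 0.52 × 19400 + 0.48 × (-8000) = 10088 − 3840 = 6248
Policy C: 13900 (certain)

Policy C ($13,900)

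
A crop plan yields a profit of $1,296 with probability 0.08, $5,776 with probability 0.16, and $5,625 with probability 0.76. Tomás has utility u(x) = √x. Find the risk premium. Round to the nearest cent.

E[u] = 0.08·√1296 + 0.16·√5776 + 0.76·√5625 = 0.08·36 + 0.16·76 + 0.76·75 = 72.04
CE = (72.04)² = 5189.7616
Risk premium = EV − CE = 5302.84 − 5189.7616 = 113.0784

$113.08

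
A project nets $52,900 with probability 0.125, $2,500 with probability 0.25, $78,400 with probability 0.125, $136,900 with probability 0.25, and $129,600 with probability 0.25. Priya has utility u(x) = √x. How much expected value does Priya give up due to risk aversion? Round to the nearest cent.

$16,710.94

E[u] = 0.125·√52900 + 0.25·√2500 + 0.125·√78400 + 0.25·√136900 + 0.25·√129600 = 0.125·230 + 0.25·50 + 0.125·280 + 0.25·370 + 0.25·360 = 258.75
CE = (258.75)² = 66951.5625
Risk premium = EV − CE = 83662.5 − 66951.5625 = 16710.9375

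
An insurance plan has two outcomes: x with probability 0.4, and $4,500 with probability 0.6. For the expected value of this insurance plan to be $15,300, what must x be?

0.4·x + 0.6·4500 = 15300
0.4·x = 15300 − 2700 = 12600
x = 12600 / 0.4 = 31500

x = $31,500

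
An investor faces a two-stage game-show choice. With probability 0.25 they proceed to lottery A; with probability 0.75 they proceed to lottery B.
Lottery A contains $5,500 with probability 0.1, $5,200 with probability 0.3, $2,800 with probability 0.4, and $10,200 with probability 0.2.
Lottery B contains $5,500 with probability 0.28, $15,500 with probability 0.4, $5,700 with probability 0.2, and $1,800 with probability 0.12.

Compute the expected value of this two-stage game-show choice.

EV(A) = 0.1 × 5500 + 0.3 × 5200 + 0.4 × 2800 + 0.2 × 10200 = 550 + 1560 + 1120 + 2040 = 5270
EV(B) = 0.28 × 5500 + 0.4 × 15500 + 0.2 × 5700 + 0.12 × 1800 = 1540 + 6200 + 1140 + 216 = 9096
Overall = 0.25 × 5270 + 0.75 × 9096 = 1317.5 + 6822 = 8139.5

$8,139.50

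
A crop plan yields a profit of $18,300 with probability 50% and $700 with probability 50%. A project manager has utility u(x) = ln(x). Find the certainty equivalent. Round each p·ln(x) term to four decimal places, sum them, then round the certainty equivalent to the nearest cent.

$3,578.86

E[u] = 0.5·ln(18300) + 0.5·ln(700) = 4.9073 + 3.2755 = 8.1828
CE = e^8.1828 ≈ 3578.86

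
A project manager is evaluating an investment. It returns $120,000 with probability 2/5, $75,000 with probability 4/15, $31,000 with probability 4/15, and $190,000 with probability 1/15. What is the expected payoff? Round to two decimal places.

$88,933.33

EV = 2/5 × 120000 + 4/15 × 75000 + 4/15 × 31000 + 1/15 × 190000 = 48000 + 20000 + 8266.6667 + 12666.6667 = 88933.3333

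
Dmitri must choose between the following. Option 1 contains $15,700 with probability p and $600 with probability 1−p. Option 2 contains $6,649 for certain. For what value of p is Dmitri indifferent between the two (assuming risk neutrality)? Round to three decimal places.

p = 0.401

p·15700 + (1−p)·600 = 6649
15100p + 600 = 6649
p = (6649 − 600) / 15100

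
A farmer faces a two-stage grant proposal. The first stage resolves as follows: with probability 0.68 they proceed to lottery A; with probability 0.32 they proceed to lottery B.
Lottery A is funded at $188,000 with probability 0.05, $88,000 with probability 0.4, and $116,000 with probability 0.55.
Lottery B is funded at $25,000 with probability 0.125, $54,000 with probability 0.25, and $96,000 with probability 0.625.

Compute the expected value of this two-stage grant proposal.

EV(A) = 0.05 × 188000 + 0.4 × 88000 + 0.55 × 116000 = 9400 + 35200 + 63800 = 108400
EV(B) = 0.125 × 25000 + 0.25 × 54000 + 0.625 × 96000 = 3125 + 13500 + 60000 = 76625
Overall = 0.68 × 108400 + 0.32 × 76625 = 73712 + 24520 = 98232

$98,232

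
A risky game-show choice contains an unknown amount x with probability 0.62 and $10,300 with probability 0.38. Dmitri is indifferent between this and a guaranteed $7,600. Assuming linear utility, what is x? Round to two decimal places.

0.62·x + 0.38·10300 = 7600
0.62·x = 7600 − 3914 = 3686
x = 3686 / 0.62 = 5945.1613

x = $5,945.16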